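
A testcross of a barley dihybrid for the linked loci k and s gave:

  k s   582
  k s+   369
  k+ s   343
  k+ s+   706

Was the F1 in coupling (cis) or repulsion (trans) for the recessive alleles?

The two most frequent classes are k+ s+ (706) and k s (582); these are the parental (non-recombinant) types.
So the F1 carried k+ s+ on one chromosome and k s on the other — the recessive alleles are on the same chromosome (cis / coupling).

cis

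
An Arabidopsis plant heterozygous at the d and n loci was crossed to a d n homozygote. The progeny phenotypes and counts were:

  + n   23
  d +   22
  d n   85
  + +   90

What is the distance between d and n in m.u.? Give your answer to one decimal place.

The two most frequent classes, + + (90) and d n (85), are the parental types, so the F1 was + + / d n.
The recombinant classes are + n and d +: 23 + 22 = 45.
Recombination frequency = 45/220 = 0.2045 ≈ 20.5%, i.e. 20.5 m.u.

20.5 m.u.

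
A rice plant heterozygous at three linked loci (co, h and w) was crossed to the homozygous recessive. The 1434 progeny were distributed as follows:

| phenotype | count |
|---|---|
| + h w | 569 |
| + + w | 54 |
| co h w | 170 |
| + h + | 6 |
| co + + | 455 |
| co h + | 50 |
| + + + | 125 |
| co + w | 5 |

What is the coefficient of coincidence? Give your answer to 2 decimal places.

0.45

The two most frequent reciprocal classes, + h w and co + +, are the parental types, so the F1 was + h w / co + +.
The two rarest classes, + h + and co + w, are the double crossovers. Comparing them with the parentals, only the w allele has switched, so w is the middle locus and the order is co – w – h.
co–w: (295 + 11)/1434 = 0.2134; w–h: (104 + 11)/1434 = 0.0802.
Expected DCO frequency = 0.2134 × 0.0802 ≈ 0.01711; observed = 11/1434 ≈ 0.00767.
Coefficient of coincidence = 0.00767/0.01711 ≈ 0.45.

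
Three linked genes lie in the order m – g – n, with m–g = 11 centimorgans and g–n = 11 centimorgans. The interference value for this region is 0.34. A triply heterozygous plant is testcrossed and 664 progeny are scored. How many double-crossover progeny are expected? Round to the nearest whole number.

Map distances give recombination frequencies of 0.110 and 0.110 for the two intervals.
With interference 0.34 (so coincidence = 0.66), expected double-crossover frequency = 0.110 × 0.110 × 0.66 = 0.00799.
Expected number = 0.00799 × 664 = 5.30 ≈ 5.

5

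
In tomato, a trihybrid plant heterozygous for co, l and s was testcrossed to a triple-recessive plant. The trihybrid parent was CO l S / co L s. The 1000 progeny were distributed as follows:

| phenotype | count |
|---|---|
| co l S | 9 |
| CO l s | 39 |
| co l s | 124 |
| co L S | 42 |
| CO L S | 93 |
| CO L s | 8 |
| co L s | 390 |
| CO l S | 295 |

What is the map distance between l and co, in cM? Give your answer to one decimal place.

The two rarest classes, co l S and CO L s, are the double crossovers. Comparing them with the parentals, only the co allele has switched, so co is the middle locus and the order is l – co – s.
Crossovers in the l–co interval produce the single-crossover classes CO L S and co l s (93 + 124 = 217) plus the double crossovers (17).
RF(l–co) = (217 + 17) / 1000 = 234/1000 = 0.2340 → 23.4 cM.

23.4 cM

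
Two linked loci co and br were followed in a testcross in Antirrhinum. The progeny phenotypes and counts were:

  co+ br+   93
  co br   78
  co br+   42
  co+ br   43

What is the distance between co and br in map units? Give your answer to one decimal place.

33.2 map units

The two most frequent classes, co+ br+ (93) and co br (78), are the parental types, so the F1 was co+ br+ / co br.
The recombinant classes are co+ br and co br+: 43 + 42 = 85.
Recombination frequency = 85/256 = 0.3320 ≈ 33.2%, i.e. 33.2 map units.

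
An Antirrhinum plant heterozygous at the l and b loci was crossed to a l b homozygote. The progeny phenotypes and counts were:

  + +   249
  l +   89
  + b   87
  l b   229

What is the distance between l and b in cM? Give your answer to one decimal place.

26.9 cM

The two most frequent classes, + + (249) and l b (229), are the parental types, so the F1 was + + / l b.
The recombinant classes are + b and l +: 87 + 89 = 176.
Recombination frequency = 176/654 = 0.2691 ≈ 26.9%, i.e. 26.9 cM.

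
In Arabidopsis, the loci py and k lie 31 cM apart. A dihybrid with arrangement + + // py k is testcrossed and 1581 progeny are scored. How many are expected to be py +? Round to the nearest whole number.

A map distance of 31 cM corresponds to a recombination frequency of 0.310.
The F1 is + + / py k, so py + is a recombinant gamete class with expected frequency r/2 = 0.310/2 = 0.1550.
Expected number = 0.1550 × 1581 = 245.06 ≈ 245.

245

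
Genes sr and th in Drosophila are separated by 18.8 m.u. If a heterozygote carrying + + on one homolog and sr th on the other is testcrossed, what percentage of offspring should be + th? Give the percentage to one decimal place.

A map distance of 18.8 m.u. corresponds to a recombination frequency of 0.188.
The F1 is + + / sr th, so + th is a recombinant gamete class with expected frequency r/2 = 0.188/2 = 0.0940.
That is 0.0940 = 9.4% of the progeny.

9.4%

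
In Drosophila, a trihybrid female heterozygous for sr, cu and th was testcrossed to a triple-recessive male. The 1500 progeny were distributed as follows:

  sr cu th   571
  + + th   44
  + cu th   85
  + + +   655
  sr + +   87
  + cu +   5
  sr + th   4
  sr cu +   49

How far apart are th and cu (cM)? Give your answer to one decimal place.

6.8 cM

The two most frequent reciprocal classes, + + + and sr cu th, are the parental types, so the F1 was + + + / sr cu th.
The two rarest classes, + cu + and sr + th, are the double crossovers. Comparing them with the parentals, only the cu allele has switched, so cu is the middle locus and the order is th – cu – sr.
Crossovers in the th–cu interval produce the single-crossover classes + + th and sr cu + (44 + 49 = 93) plus the double crossovers (9).
RF(th–cu) = (93 + 9) / 1500 = 102/1500 = 0.0680 → 6.8 cM.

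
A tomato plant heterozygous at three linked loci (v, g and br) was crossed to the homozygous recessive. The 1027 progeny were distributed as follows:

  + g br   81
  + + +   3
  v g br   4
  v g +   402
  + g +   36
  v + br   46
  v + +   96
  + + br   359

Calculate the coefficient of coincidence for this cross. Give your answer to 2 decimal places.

The two most frequent reciprocal classes, + + br and v g +, are the parental types, so the F1 was + + br / v g +.
The two rarest classes, + + + and v g br, are the double crossovers. Comparing them with the parentals, only the br allele has switched, so br is the middle locus and the order is v – br – g.
v–br: (82 + 7)/1027 = 0.0867; br–g: (177 + 7)/1027 = 0.1792.
Expected DCO frequency = 0.0867 × 0.1792 ≈ 0.01554; observed = 7/1027 ≈ 0.00682.
Coefficient of coincidence = 0.00682/0.01554 ≈ 0.44.

0.44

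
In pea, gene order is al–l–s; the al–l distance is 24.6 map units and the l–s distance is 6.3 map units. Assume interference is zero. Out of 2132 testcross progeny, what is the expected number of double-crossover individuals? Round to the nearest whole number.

33

Map distances give recombination frequencies of 0.246 and 0.063 for the two intervals.
With no interference, expected double-crossover frequency = 0.246 × 0.063 = 0.01550.
Expected number = 0.01550 × 2132 = 33.04 ≈ 33.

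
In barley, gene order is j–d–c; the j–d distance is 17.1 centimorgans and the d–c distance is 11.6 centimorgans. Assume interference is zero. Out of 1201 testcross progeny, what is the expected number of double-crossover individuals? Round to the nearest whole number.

24

Map distances give recombination frequencies of 0.171 and 0.116 for the two intervals.
With no interference, expected double-crossover frequency = 0.171 × 0.116 = 0.01984.
Expected number = 0.01984 × 1201 = 23.82 ≈ 24.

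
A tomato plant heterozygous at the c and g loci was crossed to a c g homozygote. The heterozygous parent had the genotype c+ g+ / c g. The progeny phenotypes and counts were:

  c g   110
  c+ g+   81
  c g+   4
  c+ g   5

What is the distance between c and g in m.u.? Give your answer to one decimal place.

4.5 m.u.

The recombinant classes are c+ g and c g+: 5 + 4 = 9.
Recombination frequency = 9/200 = 0.0450 ≈ 4.5%, i.e. 4.5 m.u.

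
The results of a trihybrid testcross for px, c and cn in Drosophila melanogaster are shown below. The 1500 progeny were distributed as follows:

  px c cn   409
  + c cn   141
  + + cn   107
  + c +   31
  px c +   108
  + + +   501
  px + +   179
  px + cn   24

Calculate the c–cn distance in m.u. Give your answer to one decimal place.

18.0 m.u.

The two most frequent reciprocal classes, + + + and px c cn, are the parental types, so the F1 was + + + / px c cn.
The two rarest classes, + c + and px + cn, are the double crossovers. Comparing them with the parentals, only the c allele has switched, so c is the middle locus and the order is cn – c – px.
Crossovers in the cn–c interval produce the single-crossover classes + + cn and px c + (107 + 108 = 215) plus the double crossovers (55).
RF(cn–c) = (215 + 55) / 1500 = 270/1500 = 0.1800 → 18.0 m.u.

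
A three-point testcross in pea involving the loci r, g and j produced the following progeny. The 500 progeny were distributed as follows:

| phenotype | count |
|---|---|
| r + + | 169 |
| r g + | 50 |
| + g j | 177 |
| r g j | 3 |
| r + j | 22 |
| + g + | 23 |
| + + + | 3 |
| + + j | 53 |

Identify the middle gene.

r

The two most frequent reciprocal classes, r + + and + g j, are the parental types, so the F1 was r + + / + g j.
The two rarest classes, + + + and r g j, are the double crossovers. Comparing them with the parentals, only the r allele has switched, so r is the middle locus and the order is g – r – j.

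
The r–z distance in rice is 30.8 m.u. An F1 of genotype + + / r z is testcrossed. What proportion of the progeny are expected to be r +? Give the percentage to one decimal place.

A map distance of 30.8 m.u. corresponds to a recombination frequency of 0.308.
The F1 is + + / r z, so r + is a recombinant gamete class with expected frequency r/2 = 0.308/2 = 0.1540.
That is 0.1540 = 15.4% of the progeny.

15.4%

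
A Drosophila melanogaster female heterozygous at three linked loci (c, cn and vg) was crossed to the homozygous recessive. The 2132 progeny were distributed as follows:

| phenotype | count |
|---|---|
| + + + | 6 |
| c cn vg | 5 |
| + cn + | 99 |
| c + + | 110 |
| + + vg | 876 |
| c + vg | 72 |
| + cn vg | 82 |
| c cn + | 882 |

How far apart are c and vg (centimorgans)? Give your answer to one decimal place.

The two most frequent reciprocal classes, c cn + and + + vg, are the parental types, so the F1 was c cn + / + + vg.
The two rarest classes, c cn vg and + + +, are the double crossovers. Comparing them with the parentals, only the vg allele has switched, so vg is the middle locus and the order is cn – vg – c.
Crossovers in the vg–c interval produce the single-crossover classes + cn + and c + vg (99 + 72 = 171) plus the double crossovers (11).
RF(vg–c) = (171 + 11) / 2132 = 182/2132 = 0.0854 → 8.5 centimorgans.

8.5 centimorgans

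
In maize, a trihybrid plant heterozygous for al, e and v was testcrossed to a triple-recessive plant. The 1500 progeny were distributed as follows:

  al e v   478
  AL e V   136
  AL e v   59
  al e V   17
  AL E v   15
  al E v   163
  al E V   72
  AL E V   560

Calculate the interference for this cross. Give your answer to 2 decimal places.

The two most frequent reciprocal classes, al e v and AL E V, are the parental types, so the F1 was al e v / AL E V.
The two rarest classes, al e V and AL E v, are the double crossovers. Comparing them with the parentals, only the v allele has switched, so v is the middle locus and the order is al – v – e.
al–v: (131 + 32)/1500 = 0.1087; v–e: (299 + 32)/1500 = 0.2207.
Expected DCO frequency = 0.1087 × 0.2207 ≈ 0.02399; observed = 32/1500 ≈ 0.02133.
Coefficient of coincidence = 0.02133/0.02399 ≈ 0.89; interference = 1 − 0.89 = 0.11.

0.11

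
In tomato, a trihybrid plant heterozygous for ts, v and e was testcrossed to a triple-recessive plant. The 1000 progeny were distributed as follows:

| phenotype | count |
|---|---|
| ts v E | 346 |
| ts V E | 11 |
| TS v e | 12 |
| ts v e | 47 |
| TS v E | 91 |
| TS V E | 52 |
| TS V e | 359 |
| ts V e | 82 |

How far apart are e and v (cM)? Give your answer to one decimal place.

The two most frequent reciprocal classes, TS V e and ts v E, are the parental types, so the F1 was TS V e / ts v E.
The two rarest classes, TS v e and ts V E, are the double crossovers. Comparing them with the parentals, only the v allele has switched, so v is the middle locus and the order is ts – v – e.
Crossovers in the v–e interval produce the single-crossover classes TS V E and ts v e (52 + 47 = 99) plus the double crossovers (23).
RF(v–e) = (99 + 23) / 1000 = 122/1000 = 0.1220 → 12.2 cM.

12.2 cM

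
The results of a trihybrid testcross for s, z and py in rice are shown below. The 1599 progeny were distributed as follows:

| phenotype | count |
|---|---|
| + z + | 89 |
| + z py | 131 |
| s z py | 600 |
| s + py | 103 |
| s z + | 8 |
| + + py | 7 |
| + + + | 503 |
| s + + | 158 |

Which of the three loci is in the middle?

The two most frequent reciprocal classes, + + + and s z py, are the parental types, so the F1 was + + + / s z py.
The two rarest classes, + + py and s z +, are the double crossovers. Comparing them with the parentals, only the py allele has switched, so py is the middle locus and the order is s – py – z.

py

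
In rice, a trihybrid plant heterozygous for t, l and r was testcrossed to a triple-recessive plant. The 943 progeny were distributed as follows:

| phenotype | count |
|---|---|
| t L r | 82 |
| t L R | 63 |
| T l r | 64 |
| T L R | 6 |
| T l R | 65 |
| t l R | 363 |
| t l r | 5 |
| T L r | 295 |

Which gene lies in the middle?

r

The two most frequent reciprocal classes, T L r and t l R, are the parental types, so the F1 was T L r / t l R.
The two rarest classes, T L R and t l r, are the double crossovers. Comparing them with the parentals, only the r allele has switched, so r is the middle locus and the order is t – r – l.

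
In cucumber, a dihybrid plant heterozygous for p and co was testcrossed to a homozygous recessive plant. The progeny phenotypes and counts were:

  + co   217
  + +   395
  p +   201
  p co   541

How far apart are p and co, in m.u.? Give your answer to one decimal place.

30.9 m.u.

The two most frequent classes, + + (395) and p co (541), are the parental types, so the F1 was + + / p co.
The recombinant classes are + co and p +: 217 + 201 = 418.
Recombination frequency = 418/1354 = 0.3087 ≈ 30.9%, i.e. 30.9 m.u.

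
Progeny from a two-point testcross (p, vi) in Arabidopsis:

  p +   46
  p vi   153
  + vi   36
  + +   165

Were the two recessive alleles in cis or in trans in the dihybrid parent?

cis

The two most frequent classes are + + (165) and p vi (153); these are the parental (non-recombinant) types.
So the F1 carried + + on one chromosome and p vi on the other — the recessive alleles are on the same chromosome (cis / coupling).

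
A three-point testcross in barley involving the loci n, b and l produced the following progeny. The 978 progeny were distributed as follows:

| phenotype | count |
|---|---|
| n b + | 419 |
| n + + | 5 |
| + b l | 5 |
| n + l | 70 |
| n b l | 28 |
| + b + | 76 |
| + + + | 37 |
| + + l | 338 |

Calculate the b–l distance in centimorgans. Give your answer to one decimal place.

The two most frequent reciprocal classes, + + l and n b +, are the parental types, so the F1 was + + l / n b +.
The two rarest classes, + b l and n + +, are the double crossovers. Comparing them with the parentals, only the b allele has switched, so b is the middle locus and the order is l – b – n.
Crossovers in the l–b interval produce the single-crossover classes + + + and n b l (37 + 28 = 65) plus the double crossovers (10).
RF(l–b) = (65 + 10) / 978 = 75/978 = 0.0767 → 7.7 centimorgans.

7.7 centimorgans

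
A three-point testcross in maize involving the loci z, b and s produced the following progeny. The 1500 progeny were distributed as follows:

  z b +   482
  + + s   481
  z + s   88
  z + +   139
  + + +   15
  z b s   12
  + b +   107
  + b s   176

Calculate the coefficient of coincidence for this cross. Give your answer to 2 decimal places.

The two most frequent reciprocal classes, z b + and + + s, are the parental types, so the F1 was z b + / + + s.
The two rarest classes, z b s and + + +, are the double crossovers. Comparing them with the parentals, only the s allele has switched, so s is the middle locus and the order is z – s – b.
z–s: (195 + 27)/1500 = 0.1480; s–b: (315 + 27)/1500 = 0.2280.
Expected DCO frequency = 0.1480 × 0.2280 ≈ 0.03374; observed = 27/1500 ≈ 0.01800.
Coefficient of coincidence = 0.01800/0.03374 ≈ 0.53.

0.53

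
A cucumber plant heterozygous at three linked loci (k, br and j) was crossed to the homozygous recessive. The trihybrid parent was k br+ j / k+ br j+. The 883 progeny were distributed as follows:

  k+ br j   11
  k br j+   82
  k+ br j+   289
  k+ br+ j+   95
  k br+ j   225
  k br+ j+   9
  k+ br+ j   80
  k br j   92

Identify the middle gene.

The two rarest classes, k br+ j+ and k+ br j, are the double crossovers. Comparing them with the parentals, only the j allele has switched, so j is the middle locus and the order is k – j – br.

j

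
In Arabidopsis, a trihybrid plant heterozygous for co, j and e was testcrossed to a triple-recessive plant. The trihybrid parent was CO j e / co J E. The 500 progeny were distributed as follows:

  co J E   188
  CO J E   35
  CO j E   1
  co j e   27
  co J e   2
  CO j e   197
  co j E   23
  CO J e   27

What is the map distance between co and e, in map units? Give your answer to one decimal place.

The two rarest classes, CO j E and co J e, are the double crossovers. Comparing them with the parentals, only the e allele has switched, so e is the middle locus and the order is co – e – j.
Crossovers in the co–e interval produce the single-crossover classes co j e and CO J E (27 + 35 = 62) plus the double crossovers (3).
RF(co–e) = (62 + 3) / 500 = 65/500 = 0.1300 → 13.0 map units.

13.0 map units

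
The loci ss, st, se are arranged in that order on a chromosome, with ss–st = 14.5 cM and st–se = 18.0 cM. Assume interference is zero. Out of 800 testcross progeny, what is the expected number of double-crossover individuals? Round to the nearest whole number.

21

Map distances give recombination frequencies of 0.145 and 0.180 for the two intervals.
With no interference, expected double-crossover frequency = 0.145 × 0.180 = 0.02610.
Expected number = 0.02610 × 800 = 20.88 ≈ 21.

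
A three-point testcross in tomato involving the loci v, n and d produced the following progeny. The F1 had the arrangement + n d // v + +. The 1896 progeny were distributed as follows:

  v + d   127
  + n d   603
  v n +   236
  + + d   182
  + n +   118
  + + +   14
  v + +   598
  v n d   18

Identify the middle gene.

The two rarest classes, v n d and + + +, are the double crossovers. Comparing them with the parentals, only the v allele has switched, so v is the middle locus and the order is n – v – d.

v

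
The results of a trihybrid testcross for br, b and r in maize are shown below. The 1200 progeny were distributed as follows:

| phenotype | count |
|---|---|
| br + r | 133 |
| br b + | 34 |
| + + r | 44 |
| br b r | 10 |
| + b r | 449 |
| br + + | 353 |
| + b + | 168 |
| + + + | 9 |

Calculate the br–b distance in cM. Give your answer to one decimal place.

The two most frequent reciprocal classes, br + + and + b r, are the parental types, so the F1 was br + + / + b r.
The two rarest classes, + + + and br b r, are the double crossovers. Comparing them with the parentals, only the br allele has switched, so br is the middle locus and the order is b – br – r.
Crossovers in the b–br interval produce the single-crossover classes br b + and + + r (34 + 44 = 78) plus the double crossovers (19).
RF(b–br) = (78 + 19) / 1200 = 97/1200 = 0.0808 → 8.1 cM.

8.1 cM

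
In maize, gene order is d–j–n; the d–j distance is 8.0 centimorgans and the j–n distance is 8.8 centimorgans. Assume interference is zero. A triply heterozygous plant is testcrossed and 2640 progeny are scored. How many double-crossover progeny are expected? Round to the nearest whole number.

Map distances give recombination frequencies of 0.080 and 0.088 for the two intervals.
With no interference, expected double-crossover frequency = 0.080 × 0.088 = 0.00704.
Expected number = 0.00704 × 2640 = 18.59 ≈ 19.

19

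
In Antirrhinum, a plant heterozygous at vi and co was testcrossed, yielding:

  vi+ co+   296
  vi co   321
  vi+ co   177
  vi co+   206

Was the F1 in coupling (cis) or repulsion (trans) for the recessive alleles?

cis

The two most frequent classes are vi+ co+ (296) and vi co (321); these are the parental (non-recombinant) types.
So the F1 carried vi+ co+ on one chromosome and vi co on the other — the recessive alleles are on the same chromosome (cis / coupling).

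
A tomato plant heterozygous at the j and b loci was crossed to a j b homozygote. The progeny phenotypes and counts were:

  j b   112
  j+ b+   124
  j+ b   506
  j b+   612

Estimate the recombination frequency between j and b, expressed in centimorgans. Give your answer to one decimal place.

17.4 centimorgans

The two most frequent classes, j+ b (506) and j b+ (612), are the parental types, so the F1 was j+ b / j b+.
The recombinant classes are j+ b+ and j b: 124 + 112 = 236.
Recombination frequency = 236/1354 = 0.1743 ≈ 17.4%, i.e. 17.4 centimorgans.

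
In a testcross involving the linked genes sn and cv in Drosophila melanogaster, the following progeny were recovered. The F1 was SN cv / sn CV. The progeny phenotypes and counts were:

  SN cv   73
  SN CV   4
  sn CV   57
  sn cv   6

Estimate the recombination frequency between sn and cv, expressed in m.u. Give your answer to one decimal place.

7.1 m.u.

The recombinant classes are SN CV and sn cv: 4 + 6 = 10.
Recombination frequency = 10/140 = 0.0714 ≈ 7.1%, i.e. 7.1 m.u.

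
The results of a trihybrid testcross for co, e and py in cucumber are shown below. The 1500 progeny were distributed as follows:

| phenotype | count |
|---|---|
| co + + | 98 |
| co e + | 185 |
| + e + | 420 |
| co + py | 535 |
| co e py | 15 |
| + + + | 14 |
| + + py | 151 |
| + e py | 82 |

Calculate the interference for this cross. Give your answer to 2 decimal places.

0.43

The two most frequent reciprocal classes, co + py and + e +, are the parental types, so the F1 was co + py / + e +.
The two rarest classes, co e py and + + +, are the double crossovers. Comparing them with the parentals, only the e allele has switched, so e is the middle locus and the order is co – e – py.
co–e: (336 + 29)/1500 = 0.2433; e–py: (180 + 29)/1500 = 0.1393.
Expected DCO frequency = 0.2433 × 0.1393 ≈ 0.03389; observed = 29/1500 ≈ 0.01933.
Coefficient of coincidence = 0.01933/0.03389 ≈ 0.57; interference = 1 − 0.57 = 0.43.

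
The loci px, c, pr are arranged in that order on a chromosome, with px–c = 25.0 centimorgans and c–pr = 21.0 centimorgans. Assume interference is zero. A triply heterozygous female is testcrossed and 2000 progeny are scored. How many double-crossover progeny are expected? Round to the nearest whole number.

105

Map distances give recombination frequencies of 0.250 and 0.210 for the two intervals.
With no interference, expected double-crossover frequency = 0.250 × 0.210 = 0.05250.
Expected number = 0.05250 × 2000 = 105.00 ≈ 105.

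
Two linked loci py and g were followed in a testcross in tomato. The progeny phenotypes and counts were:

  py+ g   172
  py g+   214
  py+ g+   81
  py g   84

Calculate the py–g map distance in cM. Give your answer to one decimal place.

29.9 cM

The two most frequent classes, py+ g (172) and py g+ (214), are the parental types, so the F1 was py+ g / py g+.
The recombinant classes are py+ g+ and py g: 81 + 84 = 165.
Recombination frequency = 165/551 = 0.2995 ≈ 29.9%, i.e. 29.9 cM.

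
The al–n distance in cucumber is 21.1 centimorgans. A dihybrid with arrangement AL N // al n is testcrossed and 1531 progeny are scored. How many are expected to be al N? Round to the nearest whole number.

162

A map distance of 21.1 centimorgans corresponds to a recombination frequency of 0.211.
The F1 is AL N / al n, so al N is a recombinant gamete class with expected frequency r/2 = 0.211/2 = 0.1055.
Expected number = 0.1055 × 1531 = 161.52 ≈ 162.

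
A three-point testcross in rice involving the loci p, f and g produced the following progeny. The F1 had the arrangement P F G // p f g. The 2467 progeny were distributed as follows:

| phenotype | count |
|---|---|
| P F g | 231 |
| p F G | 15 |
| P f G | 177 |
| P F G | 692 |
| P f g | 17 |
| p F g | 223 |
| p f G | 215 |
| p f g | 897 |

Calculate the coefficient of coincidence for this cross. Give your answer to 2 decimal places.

0.38

The two rarest classes, p F G and P f g, are the double crossovers. Comparing them with the parentals, only the p allele has switched, so p is the middle locus and the order is g – p – f.
g–p: (446 + 32)/2467 = 0.1938; p–f: (400 + 32)/2467 = 0.1751.
Expected DCO frequency = 0.1938 × 0.1751 ≈ 0.03393; observed = 32/2467 ≈ 0.01297.
Coefficient of coincidence = 0.01297/0.03393 ≈ 0.38.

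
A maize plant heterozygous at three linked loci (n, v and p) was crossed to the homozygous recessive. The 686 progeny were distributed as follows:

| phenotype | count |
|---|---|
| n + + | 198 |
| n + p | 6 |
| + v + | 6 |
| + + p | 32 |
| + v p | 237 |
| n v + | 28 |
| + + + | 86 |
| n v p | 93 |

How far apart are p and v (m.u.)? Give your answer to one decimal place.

10.5 m.u.

The two most frequent reciprocal classes, n + + and + v p, are the parental types, so the F1 was n + + / + v p.
The two rarest classes, n + p and + v +, are the double crossovers. Comparing them with the parentals, only the p allele has switched, so p is the middle locus and the order is v – p – n.
Crossovers in the v–p interval produce the single-crossover classes n v + and + + p (28 + 32 = 60) plus the double crossovers (12).
RF(v–p) = (60 + 12) / 686 = 72/686 = 0.1050 → 10.5 m.u.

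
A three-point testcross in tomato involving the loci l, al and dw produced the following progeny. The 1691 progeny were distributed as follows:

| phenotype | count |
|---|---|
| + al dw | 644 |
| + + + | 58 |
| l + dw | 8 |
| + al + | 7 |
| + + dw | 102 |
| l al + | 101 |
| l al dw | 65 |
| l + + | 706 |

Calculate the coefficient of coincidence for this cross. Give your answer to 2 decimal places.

0.84

The two most frequent reciprocal classes, + al dw and l + +, are the parental types, so the F1 was + al dw / l + +.
The two rarest classes, + al + and l + dw, are the double crossovers. Comparing them with the parentals, only the dw allele has switched, so dw is the middle locus and the order is al – dw – l.
al–dw: (203 + 15)/1691 = 0.1289; dw–l: (123 + 15)/1691 = 0.0816.
Expected DCO frequency = 0.1289 × 0.0816 ≈ 0.01052; observed = 15/1691 ≈ 0.00887.
Coefficient of coincidence = 0.00887/0.01052 ≈ 0.84.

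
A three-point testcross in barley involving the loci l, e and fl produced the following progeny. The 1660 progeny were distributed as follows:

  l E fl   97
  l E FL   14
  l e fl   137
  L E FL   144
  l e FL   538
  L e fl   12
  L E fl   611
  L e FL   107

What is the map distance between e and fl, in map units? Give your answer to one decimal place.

18.5 map units

The two most frequent reciprocal classes, l e FL and L E fl, are the parental types, so the F1 was l e FL / L E fl.
The two rarest classes, l E FL and L e fl, are the double crossovers. Comparing them with the parentals, only the e allele has switched, so e is the middle locus and the order is fl – e – l.
Crossovers in the fl–e interval produce the single-crossover classes l e fl and L E FL (137 + 144 = 281) plus the double crossovers (26).
RF(fl–e) = (281 + 26) / 1660 = 307/1660 = 0.1849 → 18.5 map units.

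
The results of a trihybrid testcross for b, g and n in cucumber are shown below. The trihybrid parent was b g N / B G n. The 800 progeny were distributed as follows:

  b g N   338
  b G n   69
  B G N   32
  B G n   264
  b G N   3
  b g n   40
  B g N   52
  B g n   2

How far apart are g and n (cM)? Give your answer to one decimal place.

The two rarest classes, b G N and B g n, are the double crossovers. Comparing them with the parentals, only the g allele has switched, so g is the middle locus and the order is n – g – b.
Crossovers in the n–g interval produce the single-crossover classes b g n and B G N (40 + 32 = 72) plus the double crossovers (5).
RF(n–g) = (72 + 5) / 800 = 77/800 = 0.0963 → 9.6 cM.

9.6 cM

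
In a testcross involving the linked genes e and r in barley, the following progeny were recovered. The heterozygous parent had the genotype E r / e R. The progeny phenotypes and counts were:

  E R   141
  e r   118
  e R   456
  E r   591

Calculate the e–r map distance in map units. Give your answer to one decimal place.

The recombinant classes are E R and e r: 141 + 118 = 259.
Recombination frequency = 259/1306 = 0.1983 ≈ 19.8%, i.e. 19.8 map units.

19.8 map units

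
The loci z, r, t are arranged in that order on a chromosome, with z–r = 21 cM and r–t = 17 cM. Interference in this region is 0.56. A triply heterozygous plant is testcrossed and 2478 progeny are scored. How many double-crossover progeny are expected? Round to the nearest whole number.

39

Map distances give recombination frequencies of 0.210 and 0.170 for the two intervals.
With interference 0.56 (so coincidence = 0.44), expected double-crossover frequency = 0.210 × 0.170 × 0.44 = 0.01571.
Expected number = 0.01571 × 2478 = 38.92 ≈ 39.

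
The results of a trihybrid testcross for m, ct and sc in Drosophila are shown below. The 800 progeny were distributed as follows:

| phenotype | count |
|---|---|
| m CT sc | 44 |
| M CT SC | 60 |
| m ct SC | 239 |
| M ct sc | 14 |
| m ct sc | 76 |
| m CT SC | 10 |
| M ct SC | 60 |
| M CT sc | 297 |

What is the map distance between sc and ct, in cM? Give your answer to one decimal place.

The two most frequent reciprocal classes, M CT sc and m ct SC, are the parental types, so the F1 was M CT sc / m ct SC.
The two rarest classes, M ct sc and m CT SC, are the double crossovers. Comparing them with the parentals, only the ct allele has switched, so ct is the middle locus and the order is m – ct – sc.
Crossovers in the ct–sc interval produce the single-crossover classes M CT SC and m ct sc (60 + 76 = 136) plus the double crossovers (24).
RF(ct–sc) = (136 + 24) / 800 = 160/800 = 0.2000 → 20.0 cM.

20.0 cM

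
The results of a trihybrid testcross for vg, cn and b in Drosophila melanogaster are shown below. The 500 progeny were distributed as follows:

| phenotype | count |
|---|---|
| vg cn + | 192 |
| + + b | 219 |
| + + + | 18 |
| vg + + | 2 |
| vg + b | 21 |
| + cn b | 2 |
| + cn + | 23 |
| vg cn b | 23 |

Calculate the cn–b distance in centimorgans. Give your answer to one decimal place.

9.0 centimorgans

The two most frequent reciprocal classes, vg cn + and + + b, are the parental types, so the F1 was vg cn + / + + b.
The two rarest classes, vg + + and + cn b, are the double crossovers. Comparing them with the parentals, only the cn allele has switched, so cn is the middle locus and the order is vg – cn – b.
Crossovers in the cn–b interval produce the single-crossover classes vg cn b and + + + (23 + 18 = 41) plus the double crossovers (4).
RF(cn–b) = (41 + 4) / 500 = 45/500 = 0.0900 → 9.0 centimorgans.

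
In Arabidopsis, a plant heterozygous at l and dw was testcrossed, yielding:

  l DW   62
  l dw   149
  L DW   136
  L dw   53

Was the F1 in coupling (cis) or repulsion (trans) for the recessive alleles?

The two most frequent classes are L DW (136) and l dw (149); these are the parental (non-recombinant) types.
So the F1 carried L DW on one chromosome and l dw on the other — the recessive alleles are on the same chromosome (cis / coupling).

cis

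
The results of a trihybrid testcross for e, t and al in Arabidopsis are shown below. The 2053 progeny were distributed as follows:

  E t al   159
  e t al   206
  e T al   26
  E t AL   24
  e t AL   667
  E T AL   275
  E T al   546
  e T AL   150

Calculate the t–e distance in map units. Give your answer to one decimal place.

17.5 map units

The two most frequent reciprocal classes, e t AL and E T al, are the parental types, so the F1 was e t AL / E T al.
The two rarest classes, E t AL and e T al, are the double crossovers. Comparing them with the parentals, only the e allele has switched, so e is the middle locus and the order is al – e – t.
Crossovers in the e–t interval produce the single-crossover classes e T AL and E t al (150 + 159 = 309) plus the double crossovers (50).
RF(e–t) = (309 + 50) / 2053 = 359/2053 = 0.1749 → 17.5 map units.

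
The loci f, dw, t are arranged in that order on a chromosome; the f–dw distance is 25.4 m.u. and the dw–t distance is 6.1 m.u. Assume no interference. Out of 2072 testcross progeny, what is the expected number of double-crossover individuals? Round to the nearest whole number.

32

Map distances give recombination frequencies of 0.254 and 0.061 for the two intervals.
With no interference, expected double-crossover frequency = 0.254 × 0.061 = 0.01549.
Expected number = 0.01549 × 2072 = 32.10 ≈ 32.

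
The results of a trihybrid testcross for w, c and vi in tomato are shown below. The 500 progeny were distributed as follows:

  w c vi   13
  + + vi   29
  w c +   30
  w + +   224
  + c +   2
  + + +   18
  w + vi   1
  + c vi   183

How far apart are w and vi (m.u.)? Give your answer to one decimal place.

The two most frequent reciprocal classes, w + + and + c vi, are the parental types, so the F1 was w + + / + c vi.
The two rarest classes, w + vi and + c +, are the double crossovers. Comparing them with the parentals, only the vi allele has switched, so vi is the middle locus and the order is w – vi – c.
Crossovers in the w–vi interval produce the single-crossover classes + + + and w c vi (18 + 13 = 31) plus the double crossovers (3).
RF(w–vi) = (31 + 3) / 500 = 34/500 = 0.0680 → 6.8 m.u.

6.8 m.u.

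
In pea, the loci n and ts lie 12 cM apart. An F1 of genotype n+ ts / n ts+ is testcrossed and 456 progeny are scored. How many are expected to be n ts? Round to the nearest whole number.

A map distance of 12 cM corresponds to a recombination frequency of 0.120.
The F1 is n+ ts / n ts+, so n ts is a recombinant gamete class with expected frequency r/2 = 0.120/2 = 0.0600.
Expected number = 0.0600 × 456 = 27.36 ≈ 27.

27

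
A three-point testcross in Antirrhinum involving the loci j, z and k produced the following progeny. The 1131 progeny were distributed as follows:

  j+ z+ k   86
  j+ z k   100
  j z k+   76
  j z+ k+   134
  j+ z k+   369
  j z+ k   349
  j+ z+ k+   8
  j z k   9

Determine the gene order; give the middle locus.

z

The two most frequent reciprocal classes, j z+ k and j+ z k+, are the parental types, so the F1 was j z+ k / j+ z k+.
The two rarest classes, j z k and j+ z+ k+, are the double crossovers. Comparing them with the parentals, only the z allele has switched, so z is the middle locus and the order is j – z – k.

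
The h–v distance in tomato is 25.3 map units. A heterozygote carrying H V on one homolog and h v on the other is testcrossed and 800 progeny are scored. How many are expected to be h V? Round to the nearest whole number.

101

A map distance of 25.3 map units corresponds to a recombination frequency of 0.253.
The F1 is H V / h v, so h V is a recombinant gamete class with expected frequency r/2 = 0.253/2 = 0.1265.
Expected number = 0.1265 × 800 = 101.20 ≈ 101.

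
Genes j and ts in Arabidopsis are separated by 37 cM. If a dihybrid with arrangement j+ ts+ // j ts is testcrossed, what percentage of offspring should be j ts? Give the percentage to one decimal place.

A map distance of 37 cM corresponds to a recombination frequency of 0.370.
The F1 is j+ ts+ / j ts, so j ts is a parental gamete class with expected frequency (1 − r)/2 = 0.630/2 = 0.3150.
That is 0.3150 = 31.5% of the progeny.

31.5%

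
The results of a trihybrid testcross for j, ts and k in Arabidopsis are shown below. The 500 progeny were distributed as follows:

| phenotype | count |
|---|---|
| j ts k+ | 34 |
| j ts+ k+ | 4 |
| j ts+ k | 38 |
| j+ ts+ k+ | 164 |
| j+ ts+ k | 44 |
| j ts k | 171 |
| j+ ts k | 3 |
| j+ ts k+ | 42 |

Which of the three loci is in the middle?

The two most frequent reciprocal classes, j ts k and j+ ts+ k+, are the parental types, so the F1 was j ts k / j+ ts+ k+.
The two rarest classes, j+ ts k and j ts+ k+, are the double crossovers. Comparing them with the parentals, only the j allele has switched, so j is the middle locus and the order is k – j – ts.

j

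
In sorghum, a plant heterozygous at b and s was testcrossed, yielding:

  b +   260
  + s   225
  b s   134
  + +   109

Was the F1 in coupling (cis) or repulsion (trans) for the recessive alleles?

The two most frequent classes are + s (225) and b + (260); these are the parental (non-recombinant) types.
So the F1 carried + s on one chromosome and b + on the other — the recessive alleles are on opposite chromosomes (trans / repulsion).

trans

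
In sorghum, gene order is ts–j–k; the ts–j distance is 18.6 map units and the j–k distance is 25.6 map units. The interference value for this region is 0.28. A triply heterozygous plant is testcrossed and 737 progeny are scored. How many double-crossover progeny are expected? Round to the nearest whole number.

25

Map distances give recombination frequencies of 0.186 and 0.256 for the two intervals.
With interference 0.28 (so coincidence = 0.72), expected double-crossover frequency = 0.186 × 0.256 × 0.72 = 0.03428.
Expected number = 0.03428 × 737 = 25.27 ≈ 25.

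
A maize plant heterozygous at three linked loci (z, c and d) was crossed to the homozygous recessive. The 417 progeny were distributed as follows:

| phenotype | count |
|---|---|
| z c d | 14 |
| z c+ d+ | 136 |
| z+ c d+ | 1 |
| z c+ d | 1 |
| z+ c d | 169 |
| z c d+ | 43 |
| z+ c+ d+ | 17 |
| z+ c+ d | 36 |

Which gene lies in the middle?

The two most frequent reciprocal classes, z+ c d and z c+ d+, are the parental types, so the F1 was z+ c d / z c+ d+.
The two rarest classes, z+ c d+ and z c+ d, are the double crossovers. Comparing them with the parentals, only the d allele has switched, so d is the middle locus and the order is z – d – c.

d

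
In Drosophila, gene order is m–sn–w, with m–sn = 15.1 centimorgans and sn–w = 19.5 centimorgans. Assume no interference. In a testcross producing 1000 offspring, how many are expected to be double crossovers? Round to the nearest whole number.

29

Map distances give recombination frequencies of 0.151 and 0.195 for the two intervals.
With no interference, expected double-crossover frequency = 0.151 × 0.195 = 0.02944.
Expected number = 0.02944 × 1000 = 29.45 ≈ 29.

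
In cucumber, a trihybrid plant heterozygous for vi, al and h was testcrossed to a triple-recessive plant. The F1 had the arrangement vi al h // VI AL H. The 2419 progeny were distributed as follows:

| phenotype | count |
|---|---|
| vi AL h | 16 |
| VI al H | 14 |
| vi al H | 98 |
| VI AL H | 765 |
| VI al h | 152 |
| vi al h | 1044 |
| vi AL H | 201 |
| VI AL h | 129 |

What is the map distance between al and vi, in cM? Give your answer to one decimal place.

The two rarest classes, vi AL h and VI al H, are the double crossovers. Comparing them with the parentals, only the al allele has switched, so al is the middle locus and the order is h – al – vi.
Crossovers in the al–vi interval produce the single-crossover classes VI al h and vi AL H (152 + 201 = 353) plus the double crossovers (30).
RF(al–vi) = (353 + 30) / 2419 = 383/2419 = 0.1583 → 15.8 cM.

15.8 cM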